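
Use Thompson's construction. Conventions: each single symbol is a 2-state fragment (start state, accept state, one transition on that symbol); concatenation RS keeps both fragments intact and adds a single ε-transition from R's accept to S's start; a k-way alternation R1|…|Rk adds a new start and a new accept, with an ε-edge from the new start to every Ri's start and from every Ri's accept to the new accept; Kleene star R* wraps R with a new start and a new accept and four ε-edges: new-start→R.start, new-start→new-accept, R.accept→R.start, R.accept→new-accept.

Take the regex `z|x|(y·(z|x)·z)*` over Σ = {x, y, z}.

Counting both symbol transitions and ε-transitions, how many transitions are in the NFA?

22

Building bottom-up:
Each of the 6 symbol leaves contributes 1 transition (1 symbol, 0 ε).
  z|x : 6 transitions (2 symbol, 4 ε)
  y·(z|x)·z : 10 transitions (4 symbol, 6 ε)
  (y·(z|x)·z)* : 14 transitions (4 symbol, 10 ε)
  z|x|(y·(z|x)·z)* : 22 transitions (6 symbol, 16 ε)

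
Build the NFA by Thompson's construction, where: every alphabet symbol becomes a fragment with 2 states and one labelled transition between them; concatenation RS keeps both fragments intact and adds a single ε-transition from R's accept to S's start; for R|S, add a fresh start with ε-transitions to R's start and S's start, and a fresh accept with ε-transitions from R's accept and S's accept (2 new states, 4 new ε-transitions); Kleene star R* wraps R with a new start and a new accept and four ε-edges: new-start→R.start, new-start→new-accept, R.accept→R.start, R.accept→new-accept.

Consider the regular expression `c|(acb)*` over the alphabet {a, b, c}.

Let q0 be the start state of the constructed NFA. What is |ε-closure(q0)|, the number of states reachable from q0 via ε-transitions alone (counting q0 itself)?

6

Work bottom-up. For each fragment F, track |ε-closure(F.start)| and whether F's accept lies in that closure (i.e. whether F accepts ε). A single-symbol fragment has closure size 1 and does not accept ε.
  acb → same as the first factor's closure: C = 1
  (acb)* → the star's fresh start ε-reaches both the body's start and the fresh accept: C = 2 + 1 = 3
  c|(acb)* → C = 1 (new start) + (1 + 3) + 1 (new accept, since some branch ε-reaches its own accept) = 6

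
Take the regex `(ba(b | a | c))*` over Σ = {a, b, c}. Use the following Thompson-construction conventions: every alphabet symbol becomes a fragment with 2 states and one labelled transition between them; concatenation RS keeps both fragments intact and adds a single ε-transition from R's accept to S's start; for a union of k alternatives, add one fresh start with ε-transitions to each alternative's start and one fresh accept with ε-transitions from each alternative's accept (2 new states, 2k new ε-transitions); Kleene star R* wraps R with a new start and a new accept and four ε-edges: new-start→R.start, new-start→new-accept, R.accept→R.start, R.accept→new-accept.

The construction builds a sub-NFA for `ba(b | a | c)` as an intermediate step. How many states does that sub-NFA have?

12

Fragment for `ba(b | a | c)`:
Each of the 5 symbol leaves contributes a 2-state fragment.
  b | a | c — 8 states
  ba(b | a | c) — 12 states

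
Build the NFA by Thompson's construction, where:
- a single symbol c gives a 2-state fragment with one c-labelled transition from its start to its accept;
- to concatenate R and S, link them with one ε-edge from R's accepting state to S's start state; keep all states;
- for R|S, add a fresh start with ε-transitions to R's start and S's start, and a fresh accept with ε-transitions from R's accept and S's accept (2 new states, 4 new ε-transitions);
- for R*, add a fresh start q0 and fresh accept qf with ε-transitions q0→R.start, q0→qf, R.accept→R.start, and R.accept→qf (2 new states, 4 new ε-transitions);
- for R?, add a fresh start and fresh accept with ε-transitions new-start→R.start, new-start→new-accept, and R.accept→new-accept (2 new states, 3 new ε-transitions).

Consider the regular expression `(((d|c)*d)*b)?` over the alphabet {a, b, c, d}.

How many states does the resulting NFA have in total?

16

Building bottom-up:
Each of the 4 symbol leaves contributes a 2-state fragment.
  d|c = 6 states
  (d|c)* = 8 states
  (d|c)*d = 10 states
  ((d|c)*d)* = 12 states
  ((d|c)*d)*b = 14 states
  (((d|c)*d)*b)? = 16 states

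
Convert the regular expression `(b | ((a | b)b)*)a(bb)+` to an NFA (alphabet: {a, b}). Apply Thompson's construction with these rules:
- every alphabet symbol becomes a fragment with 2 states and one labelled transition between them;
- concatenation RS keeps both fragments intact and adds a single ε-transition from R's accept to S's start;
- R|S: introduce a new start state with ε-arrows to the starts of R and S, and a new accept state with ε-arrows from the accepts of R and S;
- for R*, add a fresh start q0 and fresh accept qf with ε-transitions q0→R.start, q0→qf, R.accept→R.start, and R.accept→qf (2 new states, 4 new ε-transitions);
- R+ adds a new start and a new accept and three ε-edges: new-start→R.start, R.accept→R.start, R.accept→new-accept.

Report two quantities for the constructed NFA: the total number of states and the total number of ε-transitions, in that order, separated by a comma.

22, 19

Bottom-up over the parse tree:
Each of the 7 symbol leaves contributes 2 states and 0 ε-transitions.
  a | b = 6 states, 4 ε-transitions
  (a | b)b = 8 states, 5 ε-transitions
  ((a | b)b)* = 10 states, 9 ε-transitions
  b | ((a | b)b)* = 14 states, 13 ε-transitions
  bb = 4 states, 1 ε-transition
  (bb)+ = 6 states, 4 ε-transitions
  (b | ((a | b)b)*)a(bb)+ = 22 states, 19 ε-transitions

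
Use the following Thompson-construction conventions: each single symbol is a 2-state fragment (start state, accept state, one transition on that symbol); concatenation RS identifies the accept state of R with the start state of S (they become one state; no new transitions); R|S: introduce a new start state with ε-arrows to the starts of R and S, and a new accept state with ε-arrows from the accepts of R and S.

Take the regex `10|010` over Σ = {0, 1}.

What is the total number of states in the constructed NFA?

9

Recursing over subexpressions:
Each of the 5 symbol leaves contributes a 2-state fragment.
  10 → 3 states
  010 → 4 states
  10|010 → 9 states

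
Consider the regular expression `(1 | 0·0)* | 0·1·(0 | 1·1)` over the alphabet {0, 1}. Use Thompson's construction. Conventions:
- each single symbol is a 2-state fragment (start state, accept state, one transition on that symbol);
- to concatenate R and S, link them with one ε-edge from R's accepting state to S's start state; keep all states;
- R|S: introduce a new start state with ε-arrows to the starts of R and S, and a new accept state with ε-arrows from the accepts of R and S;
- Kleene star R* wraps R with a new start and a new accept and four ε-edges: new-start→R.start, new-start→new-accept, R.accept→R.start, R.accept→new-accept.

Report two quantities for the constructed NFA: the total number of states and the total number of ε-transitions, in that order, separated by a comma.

Building bottom-up:
Each of the 8 symbol leaves contributes 2 states and 0 ε-transitions.
  0·0 : 4 states, 1 ε-transition
  1 | 0·0 : 8 states, 5 ε-transitions
  (1 | 0·0)* : 10 states, 9 ε-transitions
  1·1 : 4 states, 1 ε-transition
  0 | 1·1 : 8 states, 5 ε-transitions
  0·1·(0 | 1·1) : 12 states, 7 ε-transitions
  (1 | 0·0)* | 0·1·(0 | 1·1) : 24 states, 20 ε-transitions

24, 20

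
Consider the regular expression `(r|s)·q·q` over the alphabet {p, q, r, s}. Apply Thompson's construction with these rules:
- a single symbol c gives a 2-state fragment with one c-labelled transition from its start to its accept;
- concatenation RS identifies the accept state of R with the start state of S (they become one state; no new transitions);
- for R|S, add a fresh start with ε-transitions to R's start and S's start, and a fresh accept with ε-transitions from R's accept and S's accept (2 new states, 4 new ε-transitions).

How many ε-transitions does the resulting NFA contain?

4

Bottom-up over the parse tree:
Each of the 4 symbol leaves contributes 0 ε-transitions.
  r|s : 4 ε-transitions
  (r|s)·q·q : 4 ε-transitions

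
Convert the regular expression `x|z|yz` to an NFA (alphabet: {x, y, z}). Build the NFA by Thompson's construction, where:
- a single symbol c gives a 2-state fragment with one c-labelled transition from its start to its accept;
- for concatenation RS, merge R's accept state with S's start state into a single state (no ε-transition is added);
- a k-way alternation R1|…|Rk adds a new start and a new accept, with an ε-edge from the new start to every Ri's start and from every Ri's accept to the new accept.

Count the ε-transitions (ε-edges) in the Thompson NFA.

6

Per subexpression:
Each of the 4 symbol leaves contributes 0 ε-transitions.
  yz → 0 ε-transitions
  x|z|yz → 6 ε-transitions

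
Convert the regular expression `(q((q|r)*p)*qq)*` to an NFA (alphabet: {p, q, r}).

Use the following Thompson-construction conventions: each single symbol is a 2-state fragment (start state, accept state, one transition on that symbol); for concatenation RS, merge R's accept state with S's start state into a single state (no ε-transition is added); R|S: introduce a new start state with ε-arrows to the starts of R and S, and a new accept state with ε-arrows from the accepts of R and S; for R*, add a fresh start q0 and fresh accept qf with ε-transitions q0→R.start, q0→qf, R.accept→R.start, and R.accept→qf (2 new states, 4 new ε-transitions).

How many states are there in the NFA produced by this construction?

16

Recursing over subexpressions:
Each of the 6 symbol leaves contributes a 2-state fragment.
  q|r → 6 states
  (q|r)* → 8 states
  (q|r)*p → 9 states
  ((q|r)*p)* → 11 states
  q((q|r)*p)*qq → 14 states
  (q((q|r)*p)*qq)* → 16 states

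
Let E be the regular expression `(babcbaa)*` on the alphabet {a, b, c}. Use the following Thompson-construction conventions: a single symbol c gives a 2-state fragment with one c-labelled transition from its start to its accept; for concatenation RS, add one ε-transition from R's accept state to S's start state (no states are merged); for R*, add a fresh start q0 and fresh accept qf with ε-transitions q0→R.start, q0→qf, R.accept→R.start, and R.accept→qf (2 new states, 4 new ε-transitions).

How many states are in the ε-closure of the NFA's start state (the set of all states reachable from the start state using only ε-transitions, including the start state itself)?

3

Let C(F) = |ε-closure(F.start)| within fragment F, and note whether F accepts ε. Symbol fragments have C = 1 and do not accept ε. Then:
  babcbaa → C equals the left operand's closure size = 1 (its accept is not ε-reachable, so the closure stops there)
  (babcbaa)* → the star's fresh start ε-reaches both the body's start and the fresh accept: C = 2 + 1 = 3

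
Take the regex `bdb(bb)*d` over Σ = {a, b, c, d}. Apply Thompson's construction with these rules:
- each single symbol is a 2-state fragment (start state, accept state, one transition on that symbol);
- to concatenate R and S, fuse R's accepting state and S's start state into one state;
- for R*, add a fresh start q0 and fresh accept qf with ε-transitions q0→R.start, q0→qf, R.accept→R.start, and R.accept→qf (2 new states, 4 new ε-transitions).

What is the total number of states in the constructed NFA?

Per subexpression:
Each of the 6 symbol leaves contributes a 2-state fragment.
  bb = 3 states
  (bb)* = 5 states
  bdb(bb)*d = 9 states

9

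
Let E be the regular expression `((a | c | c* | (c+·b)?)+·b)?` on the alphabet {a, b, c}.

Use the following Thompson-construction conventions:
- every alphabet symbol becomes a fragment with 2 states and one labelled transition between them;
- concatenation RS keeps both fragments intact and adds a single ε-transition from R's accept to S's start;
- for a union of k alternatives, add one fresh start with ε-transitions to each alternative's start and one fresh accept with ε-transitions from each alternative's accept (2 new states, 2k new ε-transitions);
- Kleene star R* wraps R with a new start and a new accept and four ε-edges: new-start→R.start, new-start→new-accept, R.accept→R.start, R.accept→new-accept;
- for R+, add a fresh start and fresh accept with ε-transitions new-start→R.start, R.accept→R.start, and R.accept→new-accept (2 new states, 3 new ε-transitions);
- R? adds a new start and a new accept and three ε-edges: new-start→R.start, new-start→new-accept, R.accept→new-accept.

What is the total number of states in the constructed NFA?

By structural recursion:
Each of the 6 symbol leaves contributes a 2-state fragment.
  c* : 4 states
  c+ : 4 states
  c+·b : 6 states
  (c+·b)? : 8 states
  a | c | c* | (c+·b)? : 18 states
  (a | c | c* | (c+·b)?)+ : 20 states
  (a | c | c* | (c+·b)?)+·b : 22 states
  ((a | c | c* | (c+·b)?)+·b)? : 24 states

24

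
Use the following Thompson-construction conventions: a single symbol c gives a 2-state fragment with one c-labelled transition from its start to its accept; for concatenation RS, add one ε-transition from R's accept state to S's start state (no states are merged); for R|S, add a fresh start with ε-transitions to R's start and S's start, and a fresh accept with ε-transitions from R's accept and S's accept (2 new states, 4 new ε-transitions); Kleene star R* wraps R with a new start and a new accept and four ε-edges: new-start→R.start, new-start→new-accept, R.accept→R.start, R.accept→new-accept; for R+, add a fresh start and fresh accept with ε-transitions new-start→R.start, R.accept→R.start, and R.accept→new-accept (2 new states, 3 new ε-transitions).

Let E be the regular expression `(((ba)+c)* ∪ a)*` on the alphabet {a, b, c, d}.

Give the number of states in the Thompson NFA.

16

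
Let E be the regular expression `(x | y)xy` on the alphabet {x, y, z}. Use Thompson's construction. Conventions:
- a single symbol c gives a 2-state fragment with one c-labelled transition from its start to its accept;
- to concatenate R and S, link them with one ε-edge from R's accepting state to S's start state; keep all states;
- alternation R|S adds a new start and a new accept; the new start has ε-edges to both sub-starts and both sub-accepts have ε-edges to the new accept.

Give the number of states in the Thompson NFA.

10

Recursing over subexpressions:
Each of the 4 symbol leaves contributes a 2-state fragment.
  x | y — 6 states
  (x | y)xy — 10 states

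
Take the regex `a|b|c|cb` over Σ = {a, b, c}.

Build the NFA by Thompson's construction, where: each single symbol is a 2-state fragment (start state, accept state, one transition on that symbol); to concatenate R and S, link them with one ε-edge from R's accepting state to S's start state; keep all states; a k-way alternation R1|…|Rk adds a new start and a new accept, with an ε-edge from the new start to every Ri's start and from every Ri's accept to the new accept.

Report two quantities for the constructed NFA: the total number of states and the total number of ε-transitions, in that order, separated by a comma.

12, 9

Recursing over subexpressions:
Each of the 5 symbol leaves contributes 2 states and 0 ε-transitions.
  cb : 4 states, 1 ε-transition
  a|b|c|cb : 12 states, 9 ε-transitions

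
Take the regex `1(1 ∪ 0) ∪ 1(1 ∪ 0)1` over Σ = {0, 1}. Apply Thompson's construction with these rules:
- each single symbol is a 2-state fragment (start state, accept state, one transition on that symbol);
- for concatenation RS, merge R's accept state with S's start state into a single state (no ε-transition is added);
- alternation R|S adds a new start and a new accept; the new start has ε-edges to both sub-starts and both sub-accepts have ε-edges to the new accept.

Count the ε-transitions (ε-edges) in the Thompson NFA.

Per subexpression:
Each of the 7 symbol leaves contributes 0 ε-transitions.
  1 ∪ 0 — 4 ε-transitions
  1(1 ∪ 0) — 4 ε-transitions
  1 ∪ 0 — 4 ε-transitions
  1(1 ∪ 0)1 — 4 ε-transitions
  1(1 ∪ 0) ∪ 1(1 ∪ 0)1 — 12 ε-transitions

12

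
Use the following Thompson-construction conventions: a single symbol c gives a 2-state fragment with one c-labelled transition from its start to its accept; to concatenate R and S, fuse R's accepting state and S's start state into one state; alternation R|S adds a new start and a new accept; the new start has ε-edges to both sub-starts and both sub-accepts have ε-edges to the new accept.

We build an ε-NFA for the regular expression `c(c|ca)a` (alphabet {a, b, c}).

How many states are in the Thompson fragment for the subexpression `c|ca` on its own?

Fragment for `c|ca`:
Each of the 3 symbol leaves contributes a 2-state fragment.
  ca = 3 states
  c|ca = 7 states

7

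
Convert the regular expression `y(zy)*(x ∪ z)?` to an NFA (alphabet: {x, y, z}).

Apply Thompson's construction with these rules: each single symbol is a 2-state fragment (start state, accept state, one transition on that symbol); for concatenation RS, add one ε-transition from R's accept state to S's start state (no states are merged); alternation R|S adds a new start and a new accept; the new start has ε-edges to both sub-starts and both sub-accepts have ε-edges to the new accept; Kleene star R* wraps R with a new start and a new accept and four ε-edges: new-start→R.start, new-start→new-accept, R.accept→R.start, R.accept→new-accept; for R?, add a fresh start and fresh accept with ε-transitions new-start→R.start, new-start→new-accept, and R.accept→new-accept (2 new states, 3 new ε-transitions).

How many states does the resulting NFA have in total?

By structural recursion:
Each of the 5 symbol leaves contributes a 2-state fragment.
  zy — 4 states
  (zy)* — 6 states
  x ∪ z — 6 states
  (x ∪ z)? — 8 states
  y(zy)*(x ∪ z)? — 16 states

16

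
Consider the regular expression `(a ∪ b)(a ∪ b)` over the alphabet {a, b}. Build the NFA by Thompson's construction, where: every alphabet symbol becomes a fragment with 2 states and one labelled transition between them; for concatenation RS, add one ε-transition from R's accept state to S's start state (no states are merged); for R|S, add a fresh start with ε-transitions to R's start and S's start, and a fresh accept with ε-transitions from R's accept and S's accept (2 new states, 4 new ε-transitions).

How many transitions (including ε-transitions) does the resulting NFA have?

Bottom-up over the parse tree:
Each of the 4 symbol leaves contributes 1 transition (1 symbol, 0 ε).
  a ∪ b : 6 transitions (2 symbol, 4 ε)
  a ∪ b : 6 transitions (2 symbol, 4 ε)
  (a ∪ b)(a ∪ b) : 13 transitions (4 symbol, 9 ε)

13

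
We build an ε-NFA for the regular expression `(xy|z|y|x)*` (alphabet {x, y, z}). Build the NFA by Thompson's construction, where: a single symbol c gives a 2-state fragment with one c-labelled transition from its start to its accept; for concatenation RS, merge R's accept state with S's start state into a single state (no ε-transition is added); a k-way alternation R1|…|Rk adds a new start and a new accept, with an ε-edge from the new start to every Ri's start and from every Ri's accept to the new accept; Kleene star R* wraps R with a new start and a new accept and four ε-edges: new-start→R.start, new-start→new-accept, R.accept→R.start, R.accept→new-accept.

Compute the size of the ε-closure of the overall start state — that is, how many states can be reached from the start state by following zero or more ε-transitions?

Let C(F) = |ε-closure(F.start)| within fragment F, and note whether F accepts ε. Symbol fragments have C = 1 and do not accept ε. Then:
  xy : |ε-closure| equals the left operand's closure size = 1 (its accept is not ε-reachable, so the closure stops there)
  xy|z|y|x : |ε-closure| = 1 + 1 + 1 + 1 + 1 = 5 (the new accept is not ε-reachable since no branch accepts ε)
  (xy|z|y|x)* : new start has ε-edges to the inner start and to the new accept, so |ε-closure| = 2 + 5 = 7

7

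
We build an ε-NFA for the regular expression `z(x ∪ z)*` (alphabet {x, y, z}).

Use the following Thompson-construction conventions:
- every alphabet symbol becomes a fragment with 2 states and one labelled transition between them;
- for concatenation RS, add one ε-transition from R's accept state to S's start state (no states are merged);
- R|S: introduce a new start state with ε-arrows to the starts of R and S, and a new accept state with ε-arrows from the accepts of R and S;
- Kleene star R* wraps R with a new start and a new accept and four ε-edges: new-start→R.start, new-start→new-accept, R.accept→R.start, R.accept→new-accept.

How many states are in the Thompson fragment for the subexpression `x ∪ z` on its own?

Fragment for `x ∪ z`:
Each of the 2 symbol leaves contributes a 2-state fragment.
  x ∪ z — 6 states

6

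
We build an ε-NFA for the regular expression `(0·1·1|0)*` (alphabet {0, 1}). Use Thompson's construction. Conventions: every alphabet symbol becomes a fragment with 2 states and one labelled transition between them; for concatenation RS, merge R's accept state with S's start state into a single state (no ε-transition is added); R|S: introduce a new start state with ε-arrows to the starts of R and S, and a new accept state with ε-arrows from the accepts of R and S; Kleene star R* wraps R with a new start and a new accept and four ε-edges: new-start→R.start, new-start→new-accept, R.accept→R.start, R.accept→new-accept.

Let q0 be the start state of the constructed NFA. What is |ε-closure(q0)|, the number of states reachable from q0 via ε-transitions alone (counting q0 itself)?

Let C(F) = |ε-closure(F.start)| within fragment F, and note whether F accepts ε. Symbol fragments have C = 1 and do not accept ε. Then:
  0·1·1 → |closure| equals the left operand's closure size = 1 (its accept is not ε-reachable, so the closure stops there)
  0·1·1|0 → |closure| = 1 + 1 + 1 = 3 (the new accept is not ε-reachable since no branch accepts ε)
  (0·1·1|0)* → new start has ε-edges to the inner start and to the new accept, so |closure| = 2 + 3 = 5

5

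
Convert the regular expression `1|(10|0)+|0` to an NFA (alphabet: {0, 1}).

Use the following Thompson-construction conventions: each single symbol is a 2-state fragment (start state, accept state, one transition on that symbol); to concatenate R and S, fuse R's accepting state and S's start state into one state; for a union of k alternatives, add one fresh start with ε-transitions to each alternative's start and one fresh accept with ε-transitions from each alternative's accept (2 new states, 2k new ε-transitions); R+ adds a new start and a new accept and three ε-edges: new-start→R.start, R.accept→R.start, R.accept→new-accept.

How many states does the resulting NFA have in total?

15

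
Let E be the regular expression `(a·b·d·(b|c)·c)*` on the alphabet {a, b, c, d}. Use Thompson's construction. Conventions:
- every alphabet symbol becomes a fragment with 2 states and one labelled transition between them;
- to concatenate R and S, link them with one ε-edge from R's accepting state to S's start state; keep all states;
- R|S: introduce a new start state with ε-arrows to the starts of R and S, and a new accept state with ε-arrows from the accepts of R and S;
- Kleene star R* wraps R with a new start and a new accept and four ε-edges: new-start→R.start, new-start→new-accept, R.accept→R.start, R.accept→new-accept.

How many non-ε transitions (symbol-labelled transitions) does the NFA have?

Recursing over subexpressions:
Each of the 6 symbol leaves contributes exactly 1 symbol transition.
  b|c → 2 symbol transitions
  a·b·d·(b|c)·c → 6 symbol transitions
  (a·b·d·(b|c)·c)* → 6 symbol transitions

6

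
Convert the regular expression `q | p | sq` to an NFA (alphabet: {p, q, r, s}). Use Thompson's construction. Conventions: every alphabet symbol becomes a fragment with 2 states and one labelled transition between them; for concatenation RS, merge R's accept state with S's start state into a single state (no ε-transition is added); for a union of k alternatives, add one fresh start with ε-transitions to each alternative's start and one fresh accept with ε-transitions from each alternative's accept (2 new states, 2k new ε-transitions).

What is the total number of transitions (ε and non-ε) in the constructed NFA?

By structural recursion:
Each of the 4 symbol leaves contributes 1 transition (1 symbol, 0 ε).
  sq → 2 transitions (2 symbol, 0 ε)
  q | p | sq → 10 transitions (4 symbol, 6 ε)

10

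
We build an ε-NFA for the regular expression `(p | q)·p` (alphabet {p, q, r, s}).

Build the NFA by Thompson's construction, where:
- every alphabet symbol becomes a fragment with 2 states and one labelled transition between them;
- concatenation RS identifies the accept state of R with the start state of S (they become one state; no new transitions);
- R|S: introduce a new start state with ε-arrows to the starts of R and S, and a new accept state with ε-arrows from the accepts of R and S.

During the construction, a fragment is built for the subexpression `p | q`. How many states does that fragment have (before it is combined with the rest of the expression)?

6

Fragment for `p | q`:
Each of the 2 symbol leaves contributes a 2-state fragment.
  p | q : 6 states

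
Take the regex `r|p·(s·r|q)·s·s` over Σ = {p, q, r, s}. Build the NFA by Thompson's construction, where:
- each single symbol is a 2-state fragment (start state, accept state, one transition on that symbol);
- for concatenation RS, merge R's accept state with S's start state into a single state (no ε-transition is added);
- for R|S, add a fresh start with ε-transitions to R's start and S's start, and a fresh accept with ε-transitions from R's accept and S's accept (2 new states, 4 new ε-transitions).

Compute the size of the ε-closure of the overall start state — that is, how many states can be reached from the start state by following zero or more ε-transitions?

3

Compute the ε-closure size of each fragment's start state recursively; a symbol fragment's start has no outgoing ε-edge, so its closure is just itself (size 1).
  s·r → C equals the left operand's closure size = 1 (its accept is not ε-reachable, so the closure stops there)
  s·r|q → C = 1 + 1 + 1 = 3 (the new accept is not ε-reachable since no branch accepts ε)
  p·(s·r|q)·s·s → C equals the left operand's closure size = 1 (its accept is not ε-reachable, so the closure stops there)
  r|p·(s·r|q)·s·s → C = 1 + 1 + 1 = 3 (the new accept is not ε-reachable since no branch accepts ε)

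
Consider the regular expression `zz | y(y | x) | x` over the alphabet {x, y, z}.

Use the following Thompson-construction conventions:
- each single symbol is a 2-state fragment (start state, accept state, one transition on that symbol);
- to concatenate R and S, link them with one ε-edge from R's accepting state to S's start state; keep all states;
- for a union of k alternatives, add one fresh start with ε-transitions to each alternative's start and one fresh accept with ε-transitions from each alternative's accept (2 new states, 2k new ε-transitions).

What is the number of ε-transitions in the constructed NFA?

12

Recursing over subexpressions:
Each of the 6 symbol leaves contributes 0 ε-transitions.
  zz : 1 ε-transition
  y | x : 4 ε-transitions
  y(y | x) : 5 ε-transitions
  zz | y(y | x) | x : 12 ε-transitions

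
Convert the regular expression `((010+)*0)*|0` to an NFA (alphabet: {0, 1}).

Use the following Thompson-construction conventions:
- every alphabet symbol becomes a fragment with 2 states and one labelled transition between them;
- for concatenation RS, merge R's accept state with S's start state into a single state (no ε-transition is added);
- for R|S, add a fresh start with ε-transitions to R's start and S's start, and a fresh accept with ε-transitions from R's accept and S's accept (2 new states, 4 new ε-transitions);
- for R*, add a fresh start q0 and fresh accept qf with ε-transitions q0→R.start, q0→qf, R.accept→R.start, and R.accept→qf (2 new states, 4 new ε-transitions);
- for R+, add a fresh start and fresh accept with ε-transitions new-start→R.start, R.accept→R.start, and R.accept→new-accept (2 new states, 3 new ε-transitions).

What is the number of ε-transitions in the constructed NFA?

Bottom-up over the parse tree:
Each of the 5 symbol leaves contributes 0 ε-transitions.
  0+ = 3 ε-transitions
  010+ = 3 ε-transitions
  (010+)* = 7 ε-transitions
  (010+)*0 = 7 ε-transitions
  ((010+)*0)* = 11 ε-transitions
  ((010+)*0)*|0 = 15 ε-transitions

15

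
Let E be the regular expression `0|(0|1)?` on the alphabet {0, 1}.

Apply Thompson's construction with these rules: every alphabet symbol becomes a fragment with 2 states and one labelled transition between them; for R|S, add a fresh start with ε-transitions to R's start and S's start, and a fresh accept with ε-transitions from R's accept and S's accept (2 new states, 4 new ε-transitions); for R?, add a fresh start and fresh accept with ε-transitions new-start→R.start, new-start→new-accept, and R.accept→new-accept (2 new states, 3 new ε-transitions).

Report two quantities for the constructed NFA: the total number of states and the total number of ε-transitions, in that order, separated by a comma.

12, 11

Per subexpression:
Each of the 3 symbol leaves contributes 2 states and 0 ε-transitions.
  0|1 = 6 states, 4 ε-transitions
  (0|1)? = 8 states, 7 ε-transitions
  0|(0|1)? = 12 states, 11 ε-transitions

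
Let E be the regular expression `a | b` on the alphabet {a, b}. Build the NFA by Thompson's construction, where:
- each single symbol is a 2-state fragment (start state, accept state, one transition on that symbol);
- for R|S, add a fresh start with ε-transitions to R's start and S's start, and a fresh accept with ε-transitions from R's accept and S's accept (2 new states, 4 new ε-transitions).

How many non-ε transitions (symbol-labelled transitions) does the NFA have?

Recursing over subexpressions:
Each of the 2 symbol leaves contributes exactly 1 symbol transition.
  a | b — 2 symbol transitions

2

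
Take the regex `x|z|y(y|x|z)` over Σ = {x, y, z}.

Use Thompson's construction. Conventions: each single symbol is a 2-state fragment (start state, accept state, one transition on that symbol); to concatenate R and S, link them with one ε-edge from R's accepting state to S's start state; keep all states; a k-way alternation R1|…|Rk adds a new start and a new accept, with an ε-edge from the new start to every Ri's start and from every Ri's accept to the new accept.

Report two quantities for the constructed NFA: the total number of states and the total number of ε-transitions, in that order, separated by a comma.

By structural recursion:
Each of the 6 symbol leaves contributes 2 states and 0 ε-transitions.
  y|x|z → 8 states, 6 ε-transitions
  y(y|x|z) → 10 states, 7 ε-transitions
  x|z|y(y|x|z) → 16 states, 13 ε-transitions

16, 13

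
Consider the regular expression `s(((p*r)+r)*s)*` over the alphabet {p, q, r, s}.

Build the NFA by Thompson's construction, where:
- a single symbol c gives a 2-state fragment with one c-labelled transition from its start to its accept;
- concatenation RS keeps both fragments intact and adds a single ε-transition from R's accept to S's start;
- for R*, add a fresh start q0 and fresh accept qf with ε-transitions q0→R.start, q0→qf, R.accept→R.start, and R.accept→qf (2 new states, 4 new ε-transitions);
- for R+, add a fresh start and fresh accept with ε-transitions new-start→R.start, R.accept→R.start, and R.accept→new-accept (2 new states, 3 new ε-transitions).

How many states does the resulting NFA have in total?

Per subexpression:
Each of the 5 symbol leaves contributes a 2-state fragment.
  p* → 4 states
  p*r → 6 states
  (p*r)+ → 8 states
  (p*r)+r → 10 states
  ((p*r)+r)* → 12 states
  ((p*r)+r)*s → 14 states
  (((p*r)+r)*s)* → 16 states
  s(((p*r)+r)*s)* → 18 states

18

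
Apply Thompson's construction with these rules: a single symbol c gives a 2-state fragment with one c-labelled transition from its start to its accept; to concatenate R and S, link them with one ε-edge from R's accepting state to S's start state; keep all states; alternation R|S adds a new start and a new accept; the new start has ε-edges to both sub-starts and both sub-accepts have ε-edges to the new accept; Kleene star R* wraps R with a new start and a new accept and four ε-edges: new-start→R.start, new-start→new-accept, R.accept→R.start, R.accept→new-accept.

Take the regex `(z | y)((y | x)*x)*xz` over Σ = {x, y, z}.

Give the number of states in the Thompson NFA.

22

Per subexpression:
Each of the 7 symbol leaves contributes a 2-state fragment.
  z | y : 6 states
  y | x : 6 states
  (y | x)* : 8 states
  (y | x)*x : 10 states
  ((y | x)*x)* : 12 states
  (z | y)((y | x)*x)*xz : 22 states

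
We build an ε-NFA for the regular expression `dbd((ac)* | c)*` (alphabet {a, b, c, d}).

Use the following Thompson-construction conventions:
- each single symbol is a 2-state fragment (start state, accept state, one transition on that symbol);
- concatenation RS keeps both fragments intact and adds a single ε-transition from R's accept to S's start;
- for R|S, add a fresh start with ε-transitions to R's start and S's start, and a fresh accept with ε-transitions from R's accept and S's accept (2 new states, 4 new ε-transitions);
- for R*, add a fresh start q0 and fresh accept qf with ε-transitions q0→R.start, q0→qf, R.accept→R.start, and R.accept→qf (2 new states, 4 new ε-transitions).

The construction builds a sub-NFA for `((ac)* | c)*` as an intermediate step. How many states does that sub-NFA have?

Fragment for `((ac)* | c)*`:
Each of the 3 symbol leaves contributes a 2-state fragment.
  ac → 4 states
  (ac)* → 6 states
  (ac)* | c → 10 states
  ((ac)* | c)* → 12 states

12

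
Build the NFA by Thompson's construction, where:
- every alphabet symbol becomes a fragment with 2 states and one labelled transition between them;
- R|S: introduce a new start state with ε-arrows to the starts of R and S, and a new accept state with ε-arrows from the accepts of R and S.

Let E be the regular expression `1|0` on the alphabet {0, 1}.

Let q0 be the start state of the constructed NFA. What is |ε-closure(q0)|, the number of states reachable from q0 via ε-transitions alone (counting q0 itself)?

Work bottom-up. For each fragment F, track |ε-closure(F.start)| and whether F's accept lies in that closure (i.e. whether F accepts ε). A single-symbol fragment has closure size 1 and does not accept ε.
  1|0 — new start ε-reaches every alternative's start; none of them accept ε, so the new accept is not reached: |ε-closure| = 1 + 1 + 1 = 3

3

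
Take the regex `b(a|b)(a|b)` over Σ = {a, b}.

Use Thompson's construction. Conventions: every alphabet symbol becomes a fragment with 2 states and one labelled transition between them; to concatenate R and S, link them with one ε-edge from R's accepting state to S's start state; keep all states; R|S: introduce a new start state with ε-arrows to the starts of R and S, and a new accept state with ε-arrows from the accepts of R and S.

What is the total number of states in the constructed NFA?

Recursing over subexpressions:
Each of the 5 symbol leaves contributes a 2-state fragment.
  a|b = 6 states
  a|b = 6 states
  b(a|b)(a|b) = 14 states

14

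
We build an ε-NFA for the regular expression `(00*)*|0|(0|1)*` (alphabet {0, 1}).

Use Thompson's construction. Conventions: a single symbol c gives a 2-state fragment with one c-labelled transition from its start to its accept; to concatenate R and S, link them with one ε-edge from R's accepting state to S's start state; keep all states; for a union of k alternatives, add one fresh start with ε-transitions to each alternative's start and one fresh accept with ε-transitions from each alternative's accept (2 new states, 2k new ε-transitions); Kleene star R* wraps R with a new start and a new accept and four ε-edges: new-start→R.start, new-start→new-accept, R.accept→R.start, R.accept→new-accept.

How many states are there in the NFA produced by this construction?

20

Recursing over subexpressions:
Each of the 5 symbol leaves contributes a 2-state fragment.
  0* — 4 states
  00* — 6 states
  (00*)* — 8 states
  0|1 — 6 states
  (0|1)* — 8 states
  (00*)*|0|(0|1)* — 20 states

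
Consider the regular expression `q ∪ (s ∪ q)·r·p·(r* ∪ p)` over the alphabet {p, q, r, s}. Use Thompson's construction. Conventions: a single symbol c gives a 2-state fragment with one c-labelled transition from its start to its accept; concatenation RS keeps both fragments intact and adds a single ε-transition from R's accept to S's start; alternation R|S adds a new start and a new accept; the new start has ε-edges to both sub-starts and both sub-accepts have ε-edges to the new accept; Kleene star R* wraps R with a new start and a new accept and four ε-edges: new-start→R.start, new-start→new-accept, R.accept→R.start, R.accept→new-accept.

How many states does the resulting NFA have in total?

By structural recursion:
Each of the 7 symbol leaves contributes a 2-state fragment.
  s ∪ q → 6 states
  r* → 4 states
  r* ∪ p → 8 states
  (s ∪ q)·r·p·(r* ∪ p) → 18 states
  q ∪ (s ∪ q)·r·p·(r* ∪ p) → 22 states

22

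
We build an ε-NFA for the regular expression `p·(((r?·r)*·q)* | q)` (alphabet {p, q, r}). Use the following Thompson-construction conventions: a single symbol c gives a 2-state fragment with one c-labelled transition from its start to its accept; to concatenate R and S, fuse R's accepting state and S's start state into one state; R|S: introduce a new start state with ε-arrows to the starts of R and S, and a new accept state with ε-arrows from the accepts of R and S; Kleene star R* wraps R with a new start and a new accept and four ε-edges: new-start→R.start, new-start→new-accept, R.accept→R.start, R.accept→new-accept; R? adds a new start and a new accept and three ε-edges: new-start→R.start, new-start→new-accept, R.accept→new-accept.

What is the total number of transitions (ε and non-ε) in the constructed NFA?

20

By structural recursion:
Each of the 5 symbol leaves contributes 1 transition (1 symbol, 0 ε).
  r? : 4 transitions (1 symbol, 3 ε)
  r?·r : 5 transitions (2 symbol, 3 ε)
  (r?·r)* : 9 transitions (2 symbol, 7 ε)
  (r?·r)*·q : 10 transitions (3 symbol, 7 ε)
  ((r?·r)*·q)* : 14 transitions (3 symbol, 11 ε)
  ((r?·r)*·q)* | q : 19 transitions (4 symbol, 15 ε)
  p·(((r?·r)*·q)* | q) : 20 transitions (5 symbol, 15 ε)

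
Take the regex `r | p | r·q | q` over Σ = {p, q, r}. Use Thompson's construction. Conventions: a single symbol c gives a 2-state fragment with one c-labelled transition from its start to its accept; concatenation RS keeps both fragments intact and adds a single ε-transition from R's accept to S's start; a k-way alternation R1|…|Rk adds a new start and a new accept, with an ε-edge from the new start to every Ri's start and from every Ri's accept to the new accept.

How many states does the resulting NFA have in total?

Recursing over subexpressions:
Each of the 5 symbol leaves contributes a 2-state fragment.
  r·q — 4 states
  r | p | r·q | q — 12 states

12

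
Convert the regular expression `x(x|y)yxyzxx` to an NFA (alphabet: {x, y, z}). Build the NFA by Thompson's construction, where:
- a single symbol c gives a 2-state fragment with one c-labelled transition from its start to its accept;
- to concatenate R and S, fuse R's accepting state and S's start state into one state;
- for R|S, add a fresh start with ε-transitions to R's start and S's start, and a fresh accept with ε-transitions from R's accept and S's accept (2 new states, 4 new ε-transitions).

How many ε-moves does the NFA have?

4

Per subexpression:
Each of the 9 symbol leaves contributes 0 ε-transitions.
  x|y — 4 ε-transitions
  x(x|y)yxyzxx — 4 ε-transitions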